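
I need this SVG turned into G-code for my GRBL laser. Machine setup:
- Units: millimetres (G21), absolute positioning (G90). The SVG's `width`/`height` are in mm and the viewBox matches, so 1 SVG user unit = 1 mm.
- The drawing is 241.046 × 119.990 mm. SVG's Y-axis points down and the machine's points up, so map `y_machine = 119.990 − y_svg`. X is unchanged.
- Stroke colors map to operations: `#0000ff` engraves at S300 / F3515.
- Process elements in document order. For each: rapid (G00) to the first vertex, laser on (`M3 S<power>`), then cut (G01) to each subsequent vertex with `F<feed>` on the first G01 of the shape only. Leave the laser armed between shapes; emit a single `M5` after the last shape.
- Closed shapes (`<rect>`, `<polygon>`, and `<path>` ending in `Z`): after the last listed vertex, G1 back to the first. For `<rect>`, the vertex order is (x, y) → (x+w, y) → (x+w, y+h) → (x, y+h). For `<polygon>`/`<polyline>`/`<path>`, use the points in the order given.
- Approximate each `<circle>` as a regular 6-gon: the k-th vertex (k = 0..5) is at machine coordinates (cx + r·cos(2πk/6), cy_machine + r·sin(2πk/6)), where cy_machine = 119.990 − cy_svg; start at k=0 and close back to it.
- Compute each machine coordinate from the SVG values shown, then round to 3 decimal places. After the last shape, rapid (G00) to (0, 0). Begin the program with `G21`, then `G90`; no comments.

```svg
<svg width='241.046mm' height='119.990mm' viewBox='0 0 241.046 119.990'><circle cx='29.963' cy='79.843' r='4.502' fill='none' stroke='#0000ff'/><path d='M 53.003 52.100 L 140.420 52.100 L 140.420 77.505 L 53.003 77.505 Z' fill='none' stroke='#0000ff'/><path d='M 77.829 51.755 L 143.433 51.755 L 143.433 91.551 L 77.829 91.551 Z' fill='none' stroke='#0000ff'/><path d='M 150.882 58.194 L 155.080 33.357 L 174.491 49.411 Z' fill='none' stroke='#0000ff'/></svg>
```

1 u = 1 mm; y_m = 119.990 − y.

[1] `<circle>` circle, #0000ff→engrave S300 F3515: (34.465,40.147) → (32.214,44.046) → (27.712,44.046) → (25.461,40.147) → (27.712,36.248) → (32.214,36.248) → (34.465,40.147) (closed)

[2] `<path>` rectangle, #0000ff→engrave S300 F3515: (53.003,67.890) → (140.420,67.890) → (140.420,42.485) → (53.003,42.485) → (53.003,67.890) (closed)

[3] `<path>` rectangle, #0000ff→engrave S300 F3515: (77.829,68.235) → (143.433,68.235) → (143.433,28.439) → (77.829,28.439) → (77.829,68.235) (closed)

[4] `<path>` regular polygon, #0000ff→engrave S300 F3515: (150.882,61.796) → (155.080,86.633) → (174.491,70.579) → (150.882,61.796) (closed)

G21
G90
G00 X34.465 Y40.147
M3 S300
G01 X32.214 Y44.046 F3515
G01 X27.712 Y44.046
G01 X25.461 Y40.147
G01 X27.712 Y36.248
G01 X32.214 Y36.248
G01 X34.465 Y40.147
G00 X53.003 Y67.890
M3 S300
G01 X140.420 Y67.890 F3515
G01 X140.420 Y42.485
G01 X53.003 Y42.485
G01 X53.003 Y67.890
G00 X77.829 Y68.235
M3 S300
G01 X143.433 Y68.235 F3515
G01 X143.433 Y28.439
G01 X77.829 Y28.439
G01 X77.829 Y68.235
G00 X150.882 Y61.796
M3 S300
G01 X155.080 Y86.633 F3515
G01 X174.491 Y70.579
G01 X150.882 Y61.796
M5
G00 X0.000 Y0.000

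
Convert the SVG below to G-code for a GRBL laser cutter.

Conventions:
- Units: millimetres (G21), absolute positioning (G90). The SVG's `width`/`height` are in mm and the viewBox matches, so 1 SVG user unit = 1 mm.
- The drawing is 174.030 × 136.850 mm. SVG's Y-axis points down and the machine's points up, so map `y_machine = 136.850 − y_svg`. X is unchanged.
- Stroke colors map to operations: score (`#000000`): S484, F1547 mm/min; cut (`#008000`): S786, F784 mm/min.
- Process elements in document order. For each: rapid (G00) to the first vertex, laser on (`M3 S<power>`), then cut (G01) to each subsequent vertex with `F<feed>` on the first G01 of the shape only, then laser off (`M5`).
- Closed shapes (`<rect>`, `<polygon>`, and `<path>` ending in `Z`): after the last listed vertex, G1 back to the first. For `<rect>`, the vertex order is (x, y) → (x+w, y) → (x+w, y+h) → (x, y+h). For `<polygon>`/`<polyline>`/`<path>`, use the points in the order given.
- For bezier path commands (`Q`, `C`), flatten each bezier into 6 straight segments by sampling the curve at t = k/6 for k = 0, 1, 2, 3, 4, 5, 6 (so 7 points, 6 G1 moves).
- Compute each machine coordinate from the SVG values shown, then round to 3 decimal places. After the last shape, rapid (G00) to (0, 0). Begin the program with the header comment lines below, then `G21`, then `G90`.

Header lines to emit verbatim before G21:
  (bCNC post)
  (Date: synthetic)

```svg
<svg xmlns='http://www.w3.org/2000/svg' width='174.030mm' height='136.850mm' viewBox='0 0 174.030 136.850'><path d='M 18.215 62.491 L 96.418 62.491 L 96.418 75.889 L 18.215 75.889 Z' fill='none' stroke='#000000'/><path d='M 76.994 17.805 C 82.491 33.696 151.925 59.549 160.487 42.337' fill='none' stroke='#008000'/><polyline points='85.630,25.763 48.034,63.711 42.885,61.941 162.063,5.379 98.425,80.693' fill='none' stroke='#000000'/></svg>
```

(bCNC post)
(Date: synthetic)
G21
G90
G00 X18.215 Y74.359
M3 S484
G01 X96.418 Y74.359 F1547
G01 X96.418 Y60.961
G01 X18.215 Y60.961
G01 X18.215 Y74.359
M5
G00 X76.994 Y119.045
M3 S786
G01 X84.493 Y110.515 F784
G01 X99.181 Y101.797
G01 X117.591 Y94.365
G01 X136.257 Y89.692
G01 X151.711 Y89.250
G01 X160.487 Y94.513
M5
G00 X85.630 Y111.087
M3 S484
G01 X48.034 Y73.139 F1547
G01 X42.885 Y74.909
G01 X162.063 Y131.471
G01 X98.425 Y56.157
M5
G00 X0.000 Y0.000

1 u = 1 mm; y_m = 136.850 − y.

[1] `<path>` rectangle, #000000→score S484 F1547: (18.215,74.359) → (96.418,74.359) → (96.418,60.961) → (18.215,60.961) → (18.215,74.359) (closed)

[2] `<path>` cubic bezier, #008000→cut S786 F784: (76.994,119.045) → (84.493,110.515) → (99.181,101.797) → (117.591,94.365) → (136.257,89.692) → (151.711,89.250) → (160.487,94.513)

[3] `<polyline>` open polyline, #000000→score S484 F1547: (85.630,111.087) → (48.034,73.139) → (42.885,74.909) → (162.063,131.471) → (98.425,56.157)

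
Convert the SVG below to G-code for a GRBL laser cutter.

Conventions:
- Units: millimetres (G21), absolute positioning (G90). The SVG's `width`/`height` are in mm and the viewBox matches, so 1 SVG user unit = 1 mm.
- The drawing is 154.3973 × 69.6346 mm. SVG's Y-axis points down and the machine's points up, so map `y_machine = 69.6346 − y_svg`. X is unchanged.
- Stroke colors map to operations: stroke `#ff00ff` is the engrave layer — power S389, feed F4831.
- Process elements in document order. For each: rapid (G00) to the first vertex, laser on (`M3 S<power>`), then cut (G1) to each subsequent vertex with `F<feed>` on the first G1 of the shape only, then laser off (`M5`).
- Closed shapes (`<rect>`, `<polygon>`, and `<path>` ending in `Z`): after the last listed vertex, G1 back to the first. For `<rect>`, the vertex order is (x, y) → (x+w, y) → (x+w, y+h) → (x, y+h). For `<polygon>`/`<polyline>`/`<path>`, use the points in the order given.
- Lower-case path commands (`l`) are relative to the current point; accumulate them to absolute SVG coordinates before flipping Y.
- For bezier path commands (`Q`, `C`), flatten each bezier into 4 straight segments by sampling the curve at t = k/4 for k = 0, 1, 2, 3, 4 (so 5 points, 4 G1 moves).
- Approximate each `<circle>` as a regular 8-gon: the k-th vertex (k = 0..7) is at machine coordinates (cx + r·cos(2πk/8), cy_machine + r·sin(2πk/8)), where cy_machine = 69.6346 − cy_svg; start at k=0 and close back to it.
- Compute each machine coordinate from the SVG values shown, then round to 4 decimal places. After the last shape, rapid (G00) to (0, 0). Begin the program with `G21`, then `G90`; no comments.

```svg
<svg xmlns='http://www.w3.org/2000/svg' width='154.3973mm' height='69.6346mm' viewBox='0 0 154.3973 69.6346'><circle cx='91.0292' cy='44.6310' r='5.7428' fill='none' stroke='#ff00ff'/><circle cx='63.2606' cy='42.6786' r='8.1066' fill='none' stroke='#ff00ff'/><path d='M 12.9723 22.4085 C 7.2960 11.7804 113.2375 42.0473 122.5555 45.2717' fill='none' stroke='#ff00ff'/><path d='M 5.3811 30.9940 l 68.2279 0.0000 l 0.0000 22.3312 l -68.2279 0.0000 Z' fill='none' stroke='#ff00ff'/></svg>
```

Since the viewBox matches the mm dimensions, user units are millimetres directly. The only transform is the Y-flip y_m = 69.6346 − y_svg.

Shape 1 is a circle drawn with `<circle>`. Its stroke #ff00ff means engrave at S389, F4831. After flipping Y the toolpath is (96.7720,25.0036) → (95.0900,29.0644) → (91.0292,30.7464) → (86.9684,29.0644) → (85.2864,25.0036) → (86.9684,20.9428) → (91.0292,19.2608) → (95.0900,20.9428) → (96.7720,25.0036), returning to the start.

Shape 2 is a circle drawn with `<circle>`. Its stroke #ff00ff means engrave at S389, F4831. After flipping Y the toolpath is (71.3672,26.9560) → (68.9928,32.6882) → (63.2606,35.0626) → (57.5284,32.6882) → (55.1540,26.9560) → (57.5284,21.2238) → (63.2606,18.8494) → (68.9928,21.2238) → (71.3672,26.9560), returning to the start.

Shape 3 is a cubic bezier drawn with `<path>`. Its stroke #ff00ff means engrave at S389, F4831. After flipping Y the toolpath is (12.9723,47.2261) → (26.3896,48.5909) → (62.1410,40.9892) → (100.7039,30.7901) → (122.5555,24.3629).

Shape 4 is a rectangle drawn with `<path>`. Its stroke #ff00ff means engrave at S389, F4831. After flipping Y the toolpath is (5.3811,38.6406) → (73.6090,38.6406) → (73.6090,16.3094) → (5.3811,16.3094) → (5.3811,38.6406), returning to the start.

G21
G90
G00 X96.7720 Y25.0036
M3 S389
G1 X95.0900 Y29.0644 F4831
G1 X91.0292 Y30.7464
G1 X86.9684 Y29.0644
G1 X85.2864 Y25.0036
G1 X86.9684 Y20.9428
G1 X91.0292 Y19.2608
G1 X95.0900 Y20.9428
G1 X96.7720 Y25.0036
M5
G00 X71.3672 Y26.9560
M3 S389
G1 X68.9928 Y32.6882 F4831
G1 X63.2606 Y35.0626
G1 X57.5284 Y32.6882
G1 X55.1540 Y26.9560
G1 X57.5284 Y21.2238
G1 X63.2606 Y18.8494
G1 X68.9928 Y21.2238
G1 X71.3672 Y26.9560
M5
G00 X12.9723 Y47.2261
M3 S389
G1 X26.3896 Y48.5909 F4831
G1 X62.1410 Y40.9892
G1 X100.7039 Y30.7901
G1 X122.5555 Y24.3629
M5
G00 X5.3811 Y38.6406
M3 S389
G1 X73.6090 Y38.6406 F4831
G1 X73.6090 Y16.3094
G1 X5.3811 Y16.3094
G1 X5.3811 Y38.6406
M5
G00 X0.0000 Y0.0000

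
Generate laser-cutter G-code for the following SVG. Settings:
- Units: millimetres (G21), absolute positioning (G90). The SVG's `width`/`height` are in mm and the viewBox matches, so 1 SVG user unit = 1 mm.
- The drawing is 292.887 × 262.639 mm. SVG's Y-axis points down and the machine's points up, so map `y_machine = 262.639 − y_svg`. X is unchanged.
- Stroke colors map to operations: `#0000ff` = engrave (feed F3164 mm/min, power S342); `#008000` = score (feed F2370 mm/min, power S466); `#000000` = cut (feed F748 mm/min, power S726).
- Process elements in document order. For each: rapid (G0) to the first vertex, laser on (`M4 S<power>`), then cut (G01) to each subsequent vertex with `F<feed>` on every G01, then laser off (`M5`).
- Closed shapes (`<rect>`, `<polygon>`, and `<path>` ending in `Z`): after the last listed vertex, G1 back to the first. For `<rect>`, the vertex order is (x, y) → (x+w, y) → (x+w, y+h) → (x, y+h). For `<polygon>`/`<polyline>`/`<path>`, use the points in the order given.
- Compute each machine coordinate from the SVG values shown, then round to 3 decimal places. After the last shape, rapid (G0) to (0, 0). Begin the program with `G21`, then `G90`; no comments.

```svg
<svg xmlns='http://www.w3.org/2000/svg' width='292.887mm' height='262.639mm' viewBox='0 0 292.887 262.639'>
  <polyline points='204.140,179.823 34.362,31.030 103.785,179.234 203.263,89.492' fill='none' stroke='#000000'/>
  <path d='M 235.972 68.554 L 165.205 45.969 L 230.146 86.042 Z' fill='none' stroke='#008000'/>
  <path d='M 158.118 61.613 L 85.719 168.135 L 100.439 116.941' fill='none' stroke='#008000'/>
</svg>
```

G21
G90
G0 X204.140 Y82.816
M4 S726
G01 X34.362 Y231.609 F748
G01 X103.785 Y83.405 F748
G01 X203.263 Y173.147 F748
M5
G0 X235.972 Y194.085
M4 S466
G01 X165.205 Y216.670 F2370
G01 X230.146 Y176.597 F2370
G01 X235.972 Y194.085 F2370
M5
G0 X158.118 Y201.026
M4 S466
G01 X85.719 Y94.504 F2370
G01 X100.439 Y145.698 F2370
M5
G0 X0.000 Y0.000

viewBox `0 0 292.887 262.639` with mm width/height → 1 unit = 1 mm. Flip: y_m = 262.639 − y_svg.

**Shape 1** — `<polyline>` open polyline, stroke `#000000` → cut (S726, F748). Machine vertices: (204.140,82.816) → (34.362,231.609) → (103.785,83.405) → (203.263,173.147). Open path.

**Shape 2** — `<path>` closed polygon, stroke `#008000` → score (S466, F2370). Machine vertices: (235.972,194.085) → (165.205,216.670) → (230.146,176.597) → (235.972,194.085). Closed: final G1 returns to the first vertex.

**Shape 3** — `<path>` open polyline, stroke `#008000` → score (S466, F2370). Machine vertices: (158.118,201.026) → (85.719,94.504) → (100.439,145.698). Open path.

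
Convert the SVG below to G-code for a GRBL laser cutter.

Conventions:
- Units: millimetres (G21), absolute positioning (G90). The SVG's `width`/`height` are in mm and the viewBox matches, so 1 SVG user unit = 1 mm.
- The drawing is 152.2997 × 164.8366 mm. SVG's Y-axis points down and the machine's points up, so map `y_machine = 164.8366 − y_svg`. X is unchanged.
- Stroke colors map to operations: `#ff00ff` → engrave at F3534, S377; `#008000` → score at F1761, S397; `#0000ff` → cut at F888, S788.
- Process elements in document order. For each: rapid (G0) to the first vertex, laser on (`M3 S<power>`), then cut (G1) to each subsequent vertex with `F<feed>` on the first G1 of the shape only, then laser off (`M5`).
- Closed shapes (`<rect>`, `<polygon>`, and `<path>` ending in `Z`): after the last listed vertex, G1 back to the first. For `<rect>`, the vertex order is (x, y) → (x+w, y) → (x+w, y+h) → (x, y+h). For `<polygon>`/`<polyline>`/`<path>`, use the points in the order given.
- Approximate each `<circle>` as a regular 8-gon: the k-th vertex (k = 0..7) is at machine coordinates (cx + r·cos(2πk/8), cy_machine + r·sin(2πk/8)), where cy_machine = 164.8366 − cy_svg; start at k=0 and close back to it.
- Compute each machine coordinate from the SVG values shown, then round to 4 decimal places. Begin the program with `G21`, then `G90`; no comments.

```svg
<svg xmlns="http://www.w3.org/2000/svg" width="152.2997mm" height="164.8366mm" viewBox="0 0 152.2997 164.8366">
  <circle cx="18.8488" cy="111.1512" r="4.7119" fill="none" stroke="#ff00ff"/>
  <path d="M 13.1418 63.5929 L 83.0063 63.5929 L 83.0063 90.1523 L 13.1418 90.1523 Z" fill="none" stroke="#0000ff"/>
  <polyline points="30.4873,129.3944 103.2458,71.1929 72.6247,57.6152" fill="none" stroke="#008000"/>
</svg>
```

G21
G90
G0 X23.5607 Y53.6854
M3 S377
G1 X22.1806 Y57.0172 F3534
G1 X18.8488 Y58.3973
G1 X15.5170 Y57.0172
G1 X14.1369 Y53.6854
G1 X15.5170 Y50.3536
G1 X18.8488 Y48.9735
G1 X22.1806 Y50.3536
G1 X23.5607 Y53.6854
M5
G0 X13.1418 Y101.2437
M3 S788
G1 X83.0063 Y101.2437 F888
G1 X83.0063 Y74.6843
G1 X13.1418 Y74.6843
G1 X13.1418 Y101.2437
M5
G0 X30.4873 Y35.4422
M3 S397
G1 X103.2458 Y93.6437 F1761
G1 X72.6247 Y107.2214
M5

1 u = 1 mm; y_m = 164.8366 − y.

[1] `<circle>` circle, #ff00ff→engrave S377 F3534: (23.5607,53.6854) → (22.1806,57.0172) → (18.8488,58.3973) → (15.5170,57.0172) → (14.1369,53.6854) → (15.5170,50.3536) → (18.8488,48.9735) → (22.1806,50.3536) → (23.5607,53.6854) (closed)

[2] `<path>` rectangle, #0000ff→cut S788 F888: (13.1418,101.2437) → (83.0063,101.2437) → (83.0063,74.6843) → (13.1418,74.6843) → (13.1418,101.2437) (closed)

[3] `<polyline>` open polyline, #008000→score S397 F1761: (30.4873,35.4422) → (103.2458,93.6437) → (72.6247,107.2214)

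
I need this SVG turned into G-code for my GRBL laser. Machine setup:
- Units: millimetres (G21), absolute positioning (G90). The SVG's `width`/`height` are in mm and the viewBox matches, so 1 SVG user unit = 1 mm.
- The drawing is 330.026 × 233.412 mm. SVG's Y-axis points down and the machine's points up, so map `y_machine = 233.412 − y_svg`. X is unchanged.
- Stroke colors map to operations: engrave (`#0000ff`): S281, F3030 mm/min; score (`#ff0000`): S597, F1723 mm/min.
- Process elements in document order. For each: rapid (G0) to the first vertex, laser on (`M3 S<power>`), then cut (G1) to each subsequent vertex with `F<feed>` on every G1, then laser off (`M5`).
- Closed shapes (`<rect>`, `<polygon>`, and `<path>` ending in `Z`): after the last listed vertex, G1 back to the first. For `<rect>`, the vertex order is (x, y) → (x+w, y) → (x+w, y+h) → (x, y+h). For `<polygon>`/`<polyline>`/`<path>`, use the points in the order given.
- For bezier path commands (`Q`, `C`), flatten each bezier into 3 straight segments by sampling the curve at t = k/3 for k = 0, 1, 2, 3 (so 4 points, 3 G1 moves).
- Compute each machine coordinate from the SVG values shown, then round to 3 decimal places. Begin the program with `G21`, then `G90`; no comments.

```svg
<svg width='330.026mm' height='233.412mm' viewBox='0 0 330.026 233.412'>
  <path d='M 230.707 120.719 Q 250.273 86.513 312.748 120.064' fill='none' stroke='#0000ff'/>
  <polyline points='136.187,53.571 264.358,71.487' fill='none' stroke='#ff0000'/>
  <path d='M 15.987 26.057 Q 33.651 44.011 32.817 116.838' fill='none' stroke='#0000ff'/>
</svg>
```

G21
G90
G0 X230.707 Y112.693
M3 S281
G1 X248.519 Y127.968 F3030
G1 X275.866 Y128.187 F3030
G1 X312.748 Y113.348 F3030
M5
G0 X136.187 Y179.841
M3 S597
G1 X264.358 Y161.925 F1723
M5
G0 X15.987 Y207.355
M3 S281
G1 X25.708 Y189.289 F3030
G1 X31.318 Y159.028 F3030
G1 X32.817 Y116.574 F3030
M5

1 u = 1 mm; y_m = 233.412 − y.

[1] `<path>` quadratic bezier, #0000ff→engrave S281 F3030: (230.707,112.693) → (248.519,127.968) → (275.866,128.187) → (312.748,113.348)

[2] `<polyline>` line segment, #ff0000→score S597 F1723: (136.187,179.841) → (264.358,161.925)

[3] `<path>` quadratic bezier, #0000ff→engrave S281 F3030: (15.987,207.355) → (25.708,189.289) → (31.318,159.028) → (32.817,116.574)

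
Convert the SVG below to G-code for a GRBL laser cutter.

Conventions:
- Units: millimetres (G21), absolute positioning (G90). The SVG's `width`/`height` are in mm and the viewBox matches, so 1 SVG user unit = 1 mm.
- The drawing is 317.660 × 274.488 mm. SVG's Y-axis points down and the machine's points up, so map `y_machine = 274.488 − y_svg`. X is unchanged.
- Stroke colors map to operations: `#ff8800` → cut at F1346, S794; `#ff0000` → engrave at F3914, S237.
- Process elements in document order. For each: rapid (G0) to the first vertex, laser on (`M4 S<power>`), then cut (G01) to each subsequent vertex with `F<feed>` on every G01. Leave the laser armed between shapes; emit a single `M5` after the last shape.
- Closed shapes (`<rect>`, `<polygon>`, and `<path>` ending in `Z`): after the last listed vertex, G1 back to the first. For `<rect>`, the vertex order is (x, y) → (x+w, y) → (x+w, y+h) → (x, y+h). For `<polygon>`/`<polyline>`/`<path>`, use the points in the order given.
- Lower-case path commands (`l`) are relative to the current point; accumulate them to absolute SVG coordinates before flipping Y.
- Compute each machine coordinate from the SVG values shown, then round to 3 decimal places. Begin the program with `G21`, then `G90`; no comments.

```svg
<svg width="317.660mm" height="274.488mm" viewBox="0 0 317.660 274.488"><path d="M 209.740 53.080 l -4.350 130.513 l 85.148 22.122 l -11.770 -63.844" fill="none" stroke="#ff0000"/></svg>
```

viewBox `0 0 317.660 274.488` with mm width/height → 1 unit = 1 mm. Flip: y_m = 274.488 − y_svg.

**Shape 1** — `<path>` open polyline, stroke `#ff0000` → engrave (S237, F3914). Machine vertices: (209.740,221.408) → (205.390,90.895) → (290.538,68.773) → (278.768,132.617). Open path.

G21
G90
G0 X209.740 Y221.408
M4 S237
G01 X205.390 Y90.895 F3914
G01 X290.538 Y68.773 F3914
G01 X278.768 Y132.617 F3914
M5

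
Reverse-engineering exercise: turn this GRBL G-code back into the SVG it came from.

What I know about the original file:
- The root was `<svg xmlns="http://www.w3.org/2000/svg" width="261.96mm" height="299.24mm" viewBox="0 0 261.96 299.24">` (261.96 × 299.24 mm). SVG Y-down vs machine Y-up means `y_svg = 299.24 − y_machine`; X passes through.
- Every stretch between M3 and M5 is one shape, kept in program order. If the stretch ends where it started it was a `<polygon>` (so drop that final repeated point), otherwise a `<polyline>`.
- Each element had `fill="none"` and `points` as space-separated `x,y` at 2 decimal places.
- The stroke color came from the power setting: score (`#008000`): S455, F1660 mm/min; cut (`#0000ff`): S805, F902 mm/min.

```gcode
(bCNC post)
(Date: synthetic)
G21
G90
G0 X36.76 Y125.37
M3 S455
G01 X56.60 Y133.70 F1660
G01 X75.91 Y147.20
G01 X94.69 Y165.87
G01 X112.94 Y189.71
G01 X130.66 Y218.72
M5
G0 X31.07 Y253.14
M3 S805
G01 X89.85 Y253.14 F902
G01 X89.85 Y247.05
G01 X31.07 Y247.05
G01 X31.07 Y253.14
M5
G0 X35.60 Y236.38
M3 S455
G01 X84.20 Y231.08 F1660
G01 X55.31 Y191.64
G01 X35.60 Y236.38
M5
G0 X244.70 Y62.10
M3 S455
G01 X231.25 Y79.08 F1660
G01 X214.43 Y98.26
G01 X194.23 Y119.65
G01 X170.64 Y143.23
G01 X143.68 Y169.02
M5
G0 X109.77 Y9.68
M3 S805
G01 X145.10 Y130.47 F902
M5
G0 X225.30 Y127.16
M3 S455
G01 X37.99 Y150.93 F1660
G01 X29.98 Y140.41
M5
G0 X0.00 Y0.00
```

Machine Y-up, SVG Y-down with viewBox height 299.24, so y_svg = 299.24 − y_machine; X carries over.

Run 1: the run's S455 means `#008000` (score). The run is open, so emit a `<polyline>` with points (Y-flipped): 36.76,173.87 56.60,165.54 75.91,152.04 94.69,133.37 112.94,109.53 130.66,80.52.

Run 2: the run's S805 means `#0000ff` (cut). The run returns to its start, so emit a `<polygon>` with points (Y-flipped): 31.07,46.10 89.85,46.10 89.85,52.19 31.07,52.19.

Run 3: the run's S455 means `#008000` (score). The run returns to its start, so emit a `<polygon>` with points (Y-flipped): 35.60,62.86 84.20,68.16 55.31,107.60.

Run 4: S455 ⇒ score layer `#008000`. The run is open, so emit a `<polyline>` with points (Y-flipped): 244.70,237.14 231.25,220.16 214.43,200.98 194.23,179.59 170.64,156.01 143.68,130.22.

Run 5: the run's S805 means `#0000ff` (cut). The run is open, so emit a `<polyline>` with points (Y-flipped): 109.77,289.56 145.10,168.77.

Run 6: the run's S455 means `#008000` (score). The run is open, so emit a `<polyline>` with points (Y-flipped): 225.30,172.08 37.99,148.31 29.98,158.83.

<svg xmlns="http://www.w3.org/2000/svg" width="261.96mm" height="299.24mm" viewBox="0 0 261.96 299.24">
  <polyline points="36.76,173.87 56.60,165.54 75.91,152.04 94.69,133.37 112.94,109.53 130.66,80.52" fill="none" stroke="#008000"/>
  <polygon points="31.07,46.10 89.85,46.10 89.85,52.19 31.07,52.19" fill="none" stroke="#0000ff"/>
  <polygon points="35.60,62.86 84.20,68.16 55.31,107.60" fill="none" stroke="#008000"/>
  <polyline points="244.70,237.14 231.25,220.16 214.43,200.98 194.23,179.59 170.64,156.01 143.68,130.22" fill="none" stroke="#008000"/>
  <polyline points="109.77,289.56 145.10,168.77" fill="none" stroke="#0000ff"/>
  <polyline points="225.30,172.08 37.99,148.31 29.98,158.83" fill="none" stroke="#008000"/>
</svg>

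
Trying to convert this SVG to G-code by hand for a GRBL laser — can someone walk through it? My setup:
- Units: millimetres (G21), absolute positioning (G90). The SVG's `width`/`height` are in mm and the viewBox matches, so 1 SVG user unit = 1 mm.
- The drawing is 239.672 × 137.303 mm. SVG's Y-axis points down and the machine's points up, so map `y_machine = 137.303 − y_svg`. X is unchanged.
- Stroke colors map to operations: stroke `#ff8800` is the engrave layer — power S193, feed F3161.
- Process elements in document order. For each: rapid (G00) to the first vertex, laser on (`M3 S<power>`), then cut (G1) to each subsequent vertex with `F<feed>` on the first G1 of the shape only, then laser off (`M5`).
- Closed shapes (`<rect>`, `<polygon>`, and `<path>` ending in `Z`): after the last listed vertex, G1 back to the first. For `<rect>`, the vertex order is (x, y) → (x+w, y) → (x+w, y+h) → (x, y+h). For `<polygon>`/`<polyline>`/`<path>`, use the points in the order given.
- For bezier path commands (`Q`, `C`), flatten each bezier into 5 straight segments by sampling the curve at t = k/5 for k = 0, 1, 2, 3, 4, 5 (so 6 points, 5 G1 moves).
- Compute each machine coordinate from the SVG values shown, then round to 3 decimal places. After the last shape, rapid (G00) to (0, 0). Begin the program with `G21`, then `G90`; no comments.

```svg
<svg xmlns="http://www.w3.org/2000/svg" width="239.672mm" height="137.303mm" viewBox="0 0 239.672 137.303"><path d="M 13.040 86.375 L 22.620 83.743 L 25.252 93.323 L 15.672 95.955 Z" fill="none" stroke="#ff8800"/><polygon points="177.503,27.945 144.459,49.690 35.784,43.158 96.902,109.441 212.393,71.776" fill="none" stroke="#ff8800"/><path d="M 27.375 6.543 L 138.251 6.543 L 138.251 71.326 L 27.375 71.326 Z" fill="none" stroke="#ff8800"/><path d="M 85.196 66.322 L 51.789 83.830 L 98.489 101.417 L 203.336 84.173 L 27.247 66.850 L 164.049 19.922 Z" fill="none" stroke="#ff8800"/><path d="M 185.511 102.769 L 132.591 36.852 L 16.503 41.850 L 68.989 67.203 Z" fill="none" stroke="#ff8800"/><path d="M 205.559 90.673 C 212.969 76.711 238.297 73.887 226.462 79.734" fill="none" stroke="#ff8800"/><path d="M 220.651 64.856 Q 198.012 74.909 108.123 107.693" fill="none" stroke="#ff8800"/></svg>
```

1 u = 1 mm; y_m = 137.303 − y.

[1] `<path>` regular polygon, #ff8800→engrave S193 F3161: (13.040,50.928) → (22.620,53.560) → (25.252,43.980) → (15.672,41.348) → (13.040,50.928) (closed)

[2] `<polygon>` closed polygon, #ff8800→engrave S193 F3161: (177.503,109.358) → (144.459,87.613) → (35.784,94.145) → (96.902,27.862) → (212.393,65.527) → (177.503,109.358) (closed)

[3] `<path>` rectangle, #ff8800→engrave S193 F3161: (27.375,130.760) → (138.251,130.760) → (138.251,65.977) → (27.375,65.977) → (27.375,130.760) (closed)

[4] `<path>` closed polygon, #ff8800→engrave S193 F3161: (85.196,70.981) → (51.789,53.473) → (98.489,35.886) → (203.336,53.130) → (27.247,70.453) → (164.049,117.381) → (85.196,70.981) (closed)

[5] `<path>` closed polygon, #ff8800→engrave S193 F3161: (185.511,34.534) → (132.591,100.451) → (16.503,95.453) → (68.989,70.100) → (185.511,34.534) (closed)

[6] `<path>` cubic bezier, #ff8800→engrave S193 F3161: (205.559,46.630) → (211.715,53.690) → (219.526,58.196) → (226.351,60.265) → (229.544,60.017) → (226.462,57.569)

[7] `<path>` quadratic bezier, #ff8800→engrave S193 F3161: (220.651,72.447) → (208.905,67.517) → (191.780,60.768) → (169.274,52.200) → (141.389,41.814) → (108.123,29.610)

G21
G90
G00 X13.040 Y50.928
M3 S193
G1 X22.620 Y53.560 F3161
G1 X25.252 Y43.980
G1 X15.672 Y41.348
G1 X13.040 Y50.928
M5
G00 X177.503 Y109.358
M3 S193
G1 X144.459 Y87.613 F3161
G1 X35.784 Y94.145
G1 X96.902 Y27.862
G1 X212.393 Y65.527
G1 X177.503 Y109.358
M5
G00 X27.375 Y130.760
M3 S193
G1 X138.251 Y130.760 F3161
G1 X138.251 Y65.977
G1 X27.375 Y65.977
G1 X27.375 Y130.760
M5
G00 X85.196 Y70.981
M3 S193
G1 X51.789 Y53.473 F3161
G1 X98.489 Y35.886
G1 X203.336 Y53.130
G1 X27.247 Y70.453
G1 X164.049 Y117.381
G1 X85.196 Y70.981
M5
G00 X185.511 Y34.534
M3 S193
G1 X132.591 Y100.451 F3161
G1 X16.503 Y95.453
G1 X68.989 Y70.100
G1 X185.511 Y34.534
M5
G00 X205.559 Y46.630
M3 S193
G1 X211.715 Y53.690 F3161
G1 X219.526 Y58.196
G1 X226.351 Y60.265
G1 X229.544 Y60.017
G1 X226.462 Y57.569
M5
G00 X220.651 Y72.447
M3 S193
G1 X208.905 Y67.517 F3161
G1 X191.780 Y60.768
G1 X169.274 Y52.200
G1 X141.389 Y41.814
G1 X108.123 Y29.610
M5
G00 X0.000 Y0.000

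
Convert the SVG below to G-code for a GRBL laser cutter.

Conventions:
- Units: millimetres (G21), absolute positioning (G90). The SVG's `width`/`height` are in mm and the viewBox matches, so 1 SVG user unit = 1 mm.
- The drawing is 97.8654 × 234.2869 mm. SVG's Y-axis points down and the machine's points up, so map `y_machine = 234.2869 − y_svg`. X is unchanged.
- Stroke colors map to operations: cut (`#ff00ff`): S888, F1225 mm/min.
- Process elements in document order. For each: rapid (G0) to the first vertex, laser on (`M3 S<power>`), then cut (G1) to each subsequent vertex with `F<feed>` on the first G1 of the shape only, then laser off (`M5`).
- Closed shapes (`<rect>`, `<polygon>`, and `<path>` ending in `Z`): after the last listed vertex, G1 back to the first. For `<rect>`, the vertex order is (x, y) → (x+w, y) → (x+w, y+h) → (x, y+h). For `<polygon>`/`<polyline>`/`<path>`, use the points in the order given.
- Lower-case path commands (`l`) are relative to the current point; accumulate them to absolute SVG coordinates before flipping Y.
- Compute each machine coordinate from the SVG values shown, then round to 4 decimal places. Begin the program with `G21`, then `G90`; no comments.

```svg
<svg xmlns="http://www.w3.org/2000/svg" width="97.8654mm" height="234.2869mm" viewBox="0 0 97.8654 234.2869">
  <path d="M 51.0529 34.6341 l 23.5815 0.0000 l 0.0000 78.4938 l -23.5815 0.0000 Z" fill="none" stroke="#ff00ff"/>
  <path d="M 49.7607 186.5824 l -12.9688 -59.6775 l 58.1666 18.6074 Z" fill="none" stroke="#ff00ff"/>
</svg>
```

G21
G90
G0 X51.0529 Y199.6528
M3 S888
G1 X74.6344 Y199.6528 F1225
G1 X74.6344 Y121.1590
G1 X51.0529 Y121.1590
G1 X51.0529 Y199.6528
M5
G0 X49.7607 Y47.7045
M3 S888
G1 X36.7919 Y107.3820 F1225
G1 X94.9585 Y88.7746
G1 X49.7607 Y47.7045
M5

Since the viewBox matches the mm dimensions, user units are millimetres directly. The only transform is the Y-flip y_m = 234.2869 − y_svg.

Shape 1 is a rectangle drawn with `<path>`. Its stroke #ff00ff means cut at S888, F1225. After flipping Y the toolpath is (51.0529,199.6528) → (74.6344,199.6528) → (74.6344,121.1590) → (51.0529,121.1590) → (51.0529,199.6528), returning to the start.

Shape 2 is a regular polygon drawn with `<path>`. Its stroke #ff00ff means cut at S888, F1225. After flipping Y the toolpath is (49.7607,47.7045) → (36.7919,107.3820) → (94.9585,88.7746) → (49.7607,47.7045), returning to the start.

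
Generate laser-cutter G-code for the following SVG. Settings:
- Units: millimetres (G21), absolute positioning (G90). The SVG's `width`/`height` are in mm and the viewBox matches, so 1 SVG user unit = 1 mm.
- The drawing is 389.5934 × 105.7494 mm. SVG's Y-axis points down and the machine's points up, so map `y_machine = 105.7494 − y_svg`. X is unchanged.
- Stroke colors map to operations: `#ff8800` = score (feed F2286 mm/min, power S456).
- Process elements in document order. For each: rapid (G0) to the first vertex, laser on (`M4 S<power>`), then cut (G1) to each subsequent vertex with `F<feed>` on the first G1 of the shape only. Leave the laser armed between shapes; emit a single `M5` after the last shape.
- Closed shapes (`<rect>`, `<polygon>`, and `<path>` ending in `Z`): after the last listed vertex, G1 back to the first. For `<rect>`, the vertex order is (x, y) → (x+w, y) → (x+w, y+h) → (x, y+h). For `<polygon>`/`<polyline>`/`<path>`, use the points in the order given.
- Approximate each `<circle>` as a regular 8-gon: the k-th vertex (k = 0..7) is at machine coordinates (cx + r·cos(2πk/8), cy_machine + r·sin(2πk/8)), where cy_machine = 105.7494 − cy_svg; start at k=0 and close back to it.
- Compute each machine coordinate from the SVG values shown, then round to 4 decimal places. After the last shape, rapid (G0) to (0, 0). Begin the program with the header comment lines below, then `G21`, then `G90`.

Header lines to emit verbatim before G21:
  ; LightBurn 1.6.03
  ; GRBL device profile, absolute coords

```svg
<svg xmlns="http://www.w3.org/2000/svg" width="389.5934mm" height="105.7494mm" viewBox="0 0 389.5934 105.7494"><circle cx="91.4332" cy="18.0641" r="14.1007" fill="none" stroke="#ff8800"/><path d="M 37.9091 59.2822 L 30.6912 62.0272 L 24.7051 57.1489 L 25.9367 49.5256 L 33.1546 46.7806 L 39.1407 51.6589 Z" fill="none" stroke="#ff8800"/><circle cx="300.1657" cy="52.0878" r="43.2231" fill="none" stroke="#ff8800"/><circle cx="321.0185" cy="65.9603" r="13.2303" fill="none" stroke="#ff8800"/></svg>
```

; LightBurn 1.6.03
; GRBL device profile, absolute coords
G21
G90
G0 X105.5339 Y87.6853
M4 S456
G1 X101.4039 Y97.6560 F2286
G1 X91.4332 Y101.7860
G1 X81.4625 Y97.6560
G1 X77.3325 Y87.6853
G1 X81.4625 Y77.7146
G1 X91.4332 Y73.5846
G1 X101.4039 Y77.7146
G1 X105.5339 Y87.6853
G0 X37.9091 Y46.4672
M4 S456
G1 X30.6912 Y43.7222 F2286
G1 X24.7051 Y48.6005
G1 X25.9367 Y56.2238
G1 X33.1546 Y58.9688
G1 X39.1407 Y54.0905
G1 X37.9091 Y46.4672
G0 X343.3888 Y53.6616
M4 S456
G1 X330.7290 Y84.2249 F2286
G1 X300.1657 Y96.8847
G1 X269.6024 Y84.2249
G1 X256.9426 Y53.6616
G1 X269.6024 Y23.0983
G1 X300.1657 Y10.4385
G1 X330.7290 Y23.0983
G1 X343.3888 Y53.6616
G0 X334.2488 Y39.7891
M4 S456
G1 X330.3737 Y49.1443 F2286
G1 X321.0185 Y53.0194
G1 X311.6633 Y49.1443
G1 X307.7882 Y39.7891
G1 X311.6633 Y30.4339
G1 X321.0185 Y26.5588
G1 X330.3737 Y30.4339
G1 X334.2488 Y39.7891
M5
G0 X0.0000 Y0.0000

viewBox `0 0 389.5934 105.7494` with mm width/height → 1 unit = 1 mm. Flip: y_m = 105.7494 − y_svg.

**Shape 1** — `<circle>` circle, stroke `#ff8800` → score (S456, F2286). Machine vertices: (105.5339,87.6853) → (101.4039,97.6560) → (91.4332,101.7860) → (81.4625,97.6560) → (77.3325,87.6853) → (81.4625,77.7146) → (91.4332,73.5846) → (101.4039,77.7146) → (105.5339,87.6853). Closed: final G1 returns to the first vertex.

**Shape 2** — `<path>` regular polygon, stroke `#ff8800` → score (S456, F2286). Machine vertices: (37.9091,46.4672) → (30.6912,43.7222) → (24.7051,48.6005) → (25.9367,56.2238) → (33.1546,58.9688) → (39.1407,54.0905) → (37.9091,46.4672). Closed: final G1 returns to the first vertex.

**Shape 3** — `<circle>` circle, stroke `#ff8800` → score (S456, F2286). Machine vertices: (343.3888,53.6616) → (330.7290,84.2249) → (300.1657,96.8847) → (269.6024,84.2249) → (256.9426,53.6616) → (269.6024,23.0983) → (300.1657,10.4385) → (330.7290,23.0983) → (343.3888,53.6616). Closed: final G1 returns to the first vertex.

**Shape 4** — `<circle>` circle, stroke `#ff8800` → score (S456, F2286). Machine vertices: (334.2488,39.7891) → (330.3737,49.1443) → (321.0185,53.0194) → (311.6633,49.1443) → (307.7882,39.7891) → (311.6633,30.4339) → (321.0185,26.5588) → (330.3737,30.4339) → (334.2488,39.7891). Closed: final G1 returns to the first vertex.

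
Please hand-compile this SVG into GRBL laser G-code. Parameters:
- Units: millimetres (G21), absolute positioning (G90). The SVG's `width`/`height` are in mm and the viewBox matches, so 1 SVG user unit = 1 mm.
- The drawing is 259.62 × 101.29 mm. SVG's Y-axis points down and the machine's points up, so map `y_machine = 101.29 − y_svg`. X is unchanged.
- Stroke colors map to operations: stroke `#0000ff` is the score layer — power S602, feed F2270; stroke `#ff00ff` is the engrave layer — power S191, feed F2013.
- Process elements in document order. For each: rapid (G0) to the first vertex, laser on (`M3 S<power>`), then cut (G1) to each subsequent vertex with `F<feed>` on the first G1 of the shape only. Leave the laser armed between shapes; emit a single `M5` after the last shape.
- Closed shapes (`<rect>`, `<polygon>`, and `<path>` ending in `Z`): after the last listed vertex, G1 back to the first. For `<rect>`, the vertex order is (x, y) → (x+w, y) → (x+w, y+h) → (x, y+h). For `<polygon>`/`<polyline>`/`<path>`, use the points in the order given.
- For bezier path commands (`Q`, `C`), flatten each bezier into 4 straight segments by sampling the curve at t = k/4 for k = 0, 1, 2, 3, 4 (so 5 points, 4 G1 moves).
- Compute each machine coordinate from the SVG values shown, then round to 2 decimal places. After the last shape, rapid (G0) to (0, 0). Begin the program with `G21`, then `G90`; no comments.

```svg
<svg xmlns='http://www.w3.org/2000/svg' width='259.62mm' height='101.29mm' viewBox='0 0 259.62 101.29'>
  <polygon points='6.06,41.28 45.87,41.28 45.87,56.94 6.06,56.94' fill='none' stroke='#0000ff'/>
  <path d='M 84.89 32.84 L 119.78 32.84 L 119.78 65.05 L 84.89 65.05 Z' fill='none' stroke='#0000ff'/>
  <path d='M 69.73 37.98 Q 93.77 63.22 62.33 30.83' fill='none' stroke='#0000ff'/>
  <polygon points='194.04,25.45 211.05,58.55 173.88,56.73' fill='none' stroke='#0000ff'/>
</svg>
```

viewBox `0 0 259.62 101.29` with mm width/height → 1 unit = 1 mm. Flip: y_m = 101.29 − y_svg.

**Shape 1** — `<polygon>` rectangle, stroke `#0000ff` → score (S602, F2270). Machine vertices: (6.06,60.01) → (45.87,60.01) → (45.87,44.35) → (6.06,44.35) → (6.06,60.01). Closed: final G1 returns to the first vertex.

**Shape 2** — `<path>` rectangle, stroke `#0000ff` → score (S602, F2270). Machine vertices: (84.89,68.45) → (119.78,68.45) → (119.78,36.24) → (84.89,36.24) → (84.89,68.45). Closed: final G1 returns to the first vertex.

**Shape 3** — `<path>` quadratic bezier, stroke `#0000ff` → score (S602, F2270). Control points (SVG): P0=(69.73,37.98), P1=(93.77,63.22), P2=(62.33,30.83); sampled at t=k/4. Machine vertices: (69.73,63.31) → (78.28,54.29) → (79.90,52.48) → (74.58,57.87) → (62.33,70.46). Open path.

**Shape 4** — `<polygon>` regular polygon, stroke `#0000ff` → score (S602, F2270). Machine vertices: (194.04,75.84) → (211.05,42.74) → (173.88,44.56) → (194.04,75.84). Closed: final G1 returns to the first vertex.

G21
G90
G0 X6.06 Y60.01
M3 S602
G1 X45.87 Y60.01 F2270
G1 X45.87 Y44.35
G1 X6.06 Y44.35
G1 X6.06 Y60.01
G0 X84.89 Y68.45
M3 S602
G1 X119.78 Y68.45 F2270
G1 X119.78 Y36.24
G1 X84.89 Y36.24
G1 X84.89 Y68.45
G0 X69.73 Y63.31
M3 S602
G1 X78.28 Y54.29 F2270
G1 X79.90 Y52.48
G1 X74.58 Y57.87
G1 X62.33 Y70.46
G0 X194.04 Y75.84
M3 S602
G1 X211.05 Y42.74 F2270
G1 X173.88 Y44.56
G1 X194.04 Y75.84
M5
G0 X0.00 Y0.00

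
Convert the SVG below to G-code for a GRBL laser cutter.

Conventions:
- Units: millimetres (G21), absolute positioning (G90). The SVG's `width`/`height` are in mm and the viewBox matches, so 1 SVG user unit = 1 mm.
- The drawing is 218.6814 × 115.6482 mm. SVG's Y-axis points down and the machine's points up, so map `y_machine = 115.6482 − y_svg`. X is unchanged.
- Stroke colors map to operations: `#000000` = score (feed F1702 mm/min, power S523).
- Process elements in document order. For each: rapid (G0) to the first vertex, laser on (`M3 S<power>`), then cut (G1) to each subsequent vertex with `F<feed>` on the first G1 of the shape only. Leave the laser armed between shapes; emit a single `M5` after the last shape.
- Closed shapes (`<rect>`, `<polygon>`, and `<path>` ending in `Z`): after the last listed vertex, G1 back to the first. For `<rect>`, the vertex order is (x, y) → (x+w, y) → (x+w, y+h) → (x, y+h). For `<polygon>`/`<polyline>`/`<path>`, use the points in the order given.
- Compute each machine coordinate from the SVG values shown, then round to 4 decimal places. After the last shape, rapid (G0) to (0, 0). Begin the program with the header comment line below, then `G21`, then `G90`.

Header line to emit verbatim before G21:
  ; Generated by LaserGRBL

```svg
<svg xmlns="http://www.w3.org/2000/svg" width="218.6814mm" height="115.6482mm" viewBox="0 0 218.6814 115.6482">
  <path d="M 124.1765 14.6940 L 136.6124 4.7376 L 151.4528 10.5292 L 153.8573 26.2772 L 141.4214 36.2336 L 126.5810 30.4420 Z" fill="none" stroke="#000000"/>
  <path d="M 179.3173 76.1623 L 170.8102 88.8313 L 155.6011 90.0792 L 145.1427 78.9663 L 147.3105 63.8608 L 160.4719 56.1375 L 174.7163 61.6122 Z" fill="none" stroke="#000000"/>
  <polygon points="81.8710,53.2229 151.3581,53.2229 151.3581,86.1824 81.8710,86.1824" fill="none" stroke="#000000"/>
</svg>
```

Since the viewBox matches the mm dimensions, user units are millimetres directly. The only transform is the Y-flip y_m = 115.6482 − y_svg.

Shape 1 is a regular polygon drawn with `<path>`. Its stroke #000000 means score at S523, F1702. After flipping Y the toolpath is (124.1765,100.9542) → (136.6124,110.9106) → (151.4528,105.1190) → (153.8573,89.3710) → (141.4214,79.4146) → (126.5810,85.2062) → (124.1765,100.9542), returning to the start.

Shape 2 is a regular polygon drawn with `<path>`. Its stroke #000000 means score at S523, F1702. After flipping Y the toolpath is (179.3173,39.4859) → (170.8102,26.8169) → (155.6011,25.5690) → (145.1427,36.6819) → (147.3105,51.7874) → (160.4719,59.5107) → (174.7163,54.0360) → (179.3173,39.4859), returning to the start.

Shape 3 is a rectangle drawn with `<polygon>`. Its stroke #000000 means score at S523, F1702. After flipping Y the toolpath is (81.8710,62.4253) → (151.3581,62.4253) → (151.3581,29.4658) → (81.8710,29.4658) → (81.8710,62.4253), returning to the start.

; Generated by LaserGRBL
G21
G90
G0 X124.1765 Y100.9542
M3 S523
G1 X136.6124 Y110.9106 F1702
G1 X151.4528 Y105.1190
G1 X153.8573 Y89.3710
G1 X141.4214 Y79.4146
G1 X126.5810 Y85.2062
G1 X124.1765 Y100.9542
G0 X179.3173 Y39.4859
M3 S523
G1 X170.8102 Y26.8169 F1702
G1 X155.6011 Y25.5690
G1 X145.1427 Y36.6819
G1 X147.3105 Y51.7874
G1 X160.4719 Y59.5107
G1 X174.7163 Y54.0360
G1 X179.3173 Y39.4859
G0 X81.8710 Y62.4253
M3 S523
G1 X151.3581 Y62.4253 F1702
G1 X151.3581 Y29.4658
G1 X81.8710 Y29.4658
G1 X81.8710 Y62.4253
M5
G0 X0.0000 Y0.0000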